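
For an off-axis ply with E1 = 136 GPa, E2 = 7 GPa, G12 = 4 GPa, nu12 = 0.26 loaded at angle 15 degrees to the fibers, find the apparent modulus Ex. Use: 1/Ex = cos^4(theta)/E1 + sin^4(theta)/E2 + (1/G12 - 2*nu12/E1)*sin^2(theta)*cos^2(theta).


cos^4(15) = 0.870513, sin^4(15) = 0.004487, sin^2(15)*cos^2(15) = 0.0625
1/G12 - 2*nu12/E1 = 1/4 - 2*0.26/136 = 0.246176 GPa^-1
1/Ex = 0.870513/136 + 0.004487/7 + 0.246176*0.0625 = 0.0224279 GPa^-1
Ex = 44.59 GPa

44.59 GPa


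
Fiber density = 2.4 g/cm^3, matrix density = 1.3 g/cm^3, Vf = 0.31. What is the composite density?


rho_c = rho_f*Vf + rho_m*(1-Vf) = 2.4*0.31 + 1.3*0.69 = 1.641 g/cm^3

1.641 g/cm^3


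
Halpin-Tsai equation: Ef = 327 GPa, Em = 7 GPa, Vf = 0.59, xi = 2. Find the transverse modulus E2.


eta = (Ef/Em - 1)/(Ef/Em + xi) = (46.7143 - 1)/(46.7143 + 2) = 0.9384
E2 = Em*(1+xi*eta*Vf)/(1-eta*Vf) = 33.05 GPa

33.05 GPa


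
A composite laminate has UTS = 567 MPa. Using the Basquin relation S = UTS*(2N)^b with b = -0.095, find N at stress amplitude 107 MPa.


N = 0.5 * (S/UTS)^(1/b) = 0.5 * (107/567)^(1/-0.095) = 2.0995e+07 cycles

2.0995e+07 cycles


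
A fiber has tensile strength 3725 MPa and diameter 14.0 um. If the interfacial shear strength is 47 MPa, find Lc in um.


Lc = sigma_f * d / (2 * tau_i) = 3725 * 14.0 / (2 * 47) = 554.8 um

554.8 um


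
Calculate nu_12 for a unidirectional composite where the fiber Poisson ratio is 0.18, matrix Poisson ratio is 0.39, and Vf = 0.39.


nu_12 = nu_f*Vf + nu_m*(1-Vf) = 0.18*0.39 + 0.39*0.61 = 0.3081

0.3081


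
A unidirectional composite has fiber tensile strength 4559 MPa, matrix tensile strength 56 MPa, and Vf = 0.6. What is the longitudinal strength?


sigma_1 = sigma_f*Vf + sigma_m*(1-Vf) = 4559*0.6 + 56*0.4 = 2757.8 MPa

2757.8 MPa


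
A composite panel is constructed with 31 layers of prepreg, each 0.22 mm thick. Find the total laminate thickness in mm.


h = n * t_ply = 31 * 0.22 = 6.82 mm

6.82 mm


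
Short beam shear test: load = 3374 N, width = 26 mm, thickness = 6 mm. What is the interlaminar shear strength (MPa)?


ILSS = 3F/(4bh) = 3*3374/(4*26*6) = 16.22 MPa

16.22 MPa


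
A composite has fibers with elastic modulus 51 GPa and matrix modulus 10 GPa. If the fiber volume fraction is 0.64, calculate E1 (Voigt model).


E1 = Ef*Vf + Em*(1-Vf) = 51*0.64 + 10*0.36 = 36.24 GPa

36.24 GPa


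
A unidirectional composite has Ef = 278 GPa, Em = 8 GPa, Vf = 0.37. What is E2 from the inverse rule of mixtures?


1/E2 = Vf/Ef + (1-Vf)/Em = 0.37/278 + 0.63/8
E2 = 12.49 GPa

12.49 GPa


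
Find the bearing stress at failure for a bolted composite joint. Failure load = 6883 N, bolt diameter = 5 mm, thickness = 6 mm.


sigma_br = F/(d*h) = 6883/(5*6) = 229.4 MPa

229.4 MPa


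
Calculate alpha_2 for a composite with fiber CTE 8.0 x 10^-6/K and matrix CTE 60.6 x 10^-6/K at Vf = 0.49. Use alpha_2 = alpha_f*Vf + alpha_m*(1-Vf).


alpha_2 = alpha_f*Vf + alpha_m*(1-Vf) = 8.0*0.49 + 60.6*0.51 = 34.8 x 10^-6/K

34.8 x 10^-6/K


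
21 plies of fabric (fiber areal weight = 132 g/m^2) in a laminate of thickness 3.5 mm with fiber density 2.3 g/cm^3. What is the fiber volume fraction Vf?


Vf = n * FAW / (rho_f * h * 1000) = 21 * 132 / (2.3 * 3.5 * 1000) = 0.3443

0.3443


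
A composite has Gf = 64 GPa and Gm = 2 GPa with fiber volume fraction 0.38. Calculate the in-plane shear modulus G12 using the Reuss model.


1/G12 = Vf/Gf + (1-Vf)/Gm = 0.38/64 + 0.62/2
G12 = 3.17 GPa

3.17 GPa


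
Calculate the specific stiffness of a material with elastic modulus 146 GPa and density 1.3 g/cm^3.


Specific stiffness = E/rho = 146/1.3 = 112.3 GPa/(g/cm^3)

112.3 GPa/(g/cm^3)


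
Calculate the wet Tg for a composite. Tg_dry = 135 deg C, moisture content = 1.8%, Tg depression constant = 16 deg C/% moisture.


Tg_wet = Tg_dry - k*moisture = 135 - 16*1.8 = 106.2 deg C

106.2 deg C


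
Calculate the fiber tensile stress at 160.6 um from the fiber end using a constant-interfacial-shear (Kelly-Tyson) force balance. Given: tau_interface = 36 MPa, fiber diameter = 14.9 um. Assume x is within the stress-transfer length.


Force balance: sigma_f * (pi*d^2/4) = tau * (pi*d) * x  ->  sigma_f = 4 * tau * x / d
sigma_f = 4 * 36 * 160.6 / 14.9 = 1552.1 MPa

1552.1 MPa


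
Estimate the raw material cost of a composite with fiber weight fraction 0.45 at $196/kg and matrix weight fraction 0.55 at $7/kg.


Cost = cost_f*Wf + cost_m*Wm = 196*0.45 + 7*0.55 = $92.05/kg

$92.05/kg


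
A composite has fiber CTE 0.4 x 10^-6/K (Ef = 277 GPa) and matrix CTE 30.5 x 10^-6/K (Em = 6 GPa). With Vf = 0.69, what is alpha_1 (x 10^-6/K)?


E1 = Ef*Vf + Em*(1-Vf) = 192.99
alpha_1 = (alpha_f*Ef*Vf + alpha_m*Em*(1-Vf))/E1 = 0.69 x 10^-6/K

0.69 x 10^-6/K


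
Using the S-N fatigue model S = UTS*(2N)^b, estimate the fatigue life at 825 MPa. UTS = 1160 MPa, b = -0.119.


N = 0.5 * (S/UTS)^(1/b) = 0.5 * (825/1160)^(1/-0.119) = 8.7640 cycles

8.7640 cycles


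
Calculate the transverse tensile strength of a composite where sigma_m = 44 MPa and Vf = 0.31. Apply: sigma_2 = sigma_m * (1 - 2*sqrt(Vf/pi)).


factor = 1 - 2*sqrt(0.31/pi) = 0.3717
sigma_2 = 44 * 0.3717 = 16.36 MPa

16.36 MPa


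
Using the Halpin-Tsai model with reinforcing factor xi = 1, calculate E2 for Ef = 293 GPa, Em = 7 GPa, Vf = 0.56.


eta = (Ef/Em - 1)/(Ef/Em + xi) = (41.8571 - 1)/(41.8571 + 1) = 0.9533
E2 = Em*(1+xi*eta*Vf)/(1-eta*Vf) = 23.03 GPa

23.03 GPa


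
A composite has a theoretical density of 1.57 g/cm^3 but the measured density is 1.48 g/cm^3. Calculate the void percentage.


Void% = (rho_theo - rho_actual)/rho_theo * 100 = (1.57 - 1.48)/1.57 * 100 = 5.73%

5.73%


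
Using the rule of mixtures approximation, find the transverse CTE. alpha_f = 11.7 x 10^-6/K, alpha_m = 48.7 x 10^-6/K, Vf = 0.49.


alpha_2 = alpha_f*Vf + alpha_m*(1-Vf) = 11.7*0.49 + 48.7*0.51 = 30.6 x 10^-6/K

30.6 x 10^-6/K


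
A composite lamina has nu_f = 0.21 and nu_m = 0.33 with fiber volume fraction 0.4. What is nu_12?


nu_12 = nu_f*Vf + nu_m*(1-Vf) = 0.21*0.4 + 0.33*0.6 = 0.282

0.282


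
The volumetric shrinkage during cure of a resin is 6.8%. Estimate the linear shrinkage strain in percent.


Linear shrinkage ≈ vol_shrink/3 = 6.8/3 = 2.267%

2.267%


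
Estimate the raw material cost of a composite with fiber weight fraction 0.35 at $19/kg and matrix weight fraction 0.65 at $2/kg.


Cost = cost_f*Wf + cost_m*Wm = 19*0.35 + 2*0.65 = $7.95/kg

$7.95/kg


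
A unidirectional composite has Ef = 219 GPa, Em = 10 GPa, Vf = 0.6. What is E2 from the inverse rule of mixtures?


1/E2 = Vf/Ef + (1-Vf)/Em = 0.6/219 + 0.4/10
E2 = 23.4 GPa

23.4 GPa


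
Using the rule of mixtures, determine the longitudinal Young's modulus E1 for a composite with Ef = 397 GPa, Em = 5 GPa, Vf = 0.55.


E1 = Ef*Vf + Em*(1-Vf) = 397*0.55 + 5*0.45 = 220.6 GPa

220.6 GPa


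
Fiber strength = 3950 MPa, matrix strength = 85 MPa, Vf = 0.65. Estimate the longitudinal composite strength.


sigma_1 = sigma_f*Vf + sigma_m*(1-Vf) = 3950*0.65 + 85*0.35 = 2597.3 MPa

2597.3 MPa


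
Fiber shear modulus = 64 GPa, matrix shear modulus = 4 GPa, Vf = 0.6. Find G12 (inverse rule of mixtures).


1/G12 = Vf/Gf + (1-Vf)/Gm = 0.6/64 + 0.4/4
G12 = 9.14 GPa

9.14 GPa


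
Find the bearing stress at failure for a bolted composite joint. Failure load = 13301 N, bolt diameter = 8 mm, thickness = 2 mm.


sigma_br = F/(d*h) = 13301/(8*2) = 831.3 MPa

831.3 MPa


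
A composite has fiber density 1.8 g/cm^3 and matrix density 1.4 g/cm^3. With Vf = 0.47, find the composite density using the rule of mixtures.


rho_c = rho_f*Vf + rho_m*(1-Vf) = 1.8*0.47 + 1.4*0.53 = 1.588 g/cm^3

1.588 g/cm^3


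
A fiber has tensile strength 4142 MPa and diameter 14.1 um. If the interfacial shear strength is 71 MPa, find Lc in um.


Lc = sigma_f * d / (2 * tau_i) = 4142 * 14.1 / (2 * 71) = 411.3 um

411.3 um


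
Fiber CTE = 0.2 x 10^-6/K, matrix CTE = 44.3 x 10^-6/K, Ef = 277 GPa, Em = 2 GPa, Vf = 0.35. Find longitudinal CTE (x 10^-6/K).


E1 = Ef*Vf + Em*(1-Vf) = 98.25
alpha_1 = (alpha_f*Ef*Vf + alpha_m*Em*(1-Vf))/E1 = 0.78 x 10^-6/K

0.78 x 10^-6/K


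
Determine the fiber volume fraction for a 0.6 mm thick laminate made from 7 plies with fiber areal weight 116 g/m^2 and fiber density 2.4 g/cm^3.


Vf = n * FAW / (rho_f * h * 1000) = 7 * 116 / (2.4 * 0.6 * 1000) = 0.5639

0.5639


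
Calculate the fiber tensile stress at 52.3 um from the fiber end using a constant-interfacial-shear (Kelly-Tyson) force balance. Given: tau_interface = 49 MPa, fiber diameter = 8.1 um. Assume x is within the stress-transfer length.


Force balance: sigma_f * (pi*d^2/4) = tau * (pi*d) * x  ->  sigma_f = 4 * tau * x / d
sigma_f = 4 * 49 * 52.3 / 8.1 = 1265.5 MPa

1265.5 MPa


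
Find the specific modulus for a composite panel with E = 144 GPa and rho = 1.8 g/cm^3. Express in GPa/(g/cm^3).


Specific stiffness = E/rho = 144/1.8 = 80.0 GPa/(g/cm^3)

80.0 GPa/(g/cm^3)


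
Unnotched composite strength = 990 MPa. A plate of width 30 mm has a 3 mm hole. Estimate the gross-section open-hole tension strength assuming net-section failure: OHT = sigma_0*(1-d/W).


OHT = sigma_0*(1-d/W) = 990*(1-3/30) = 891.0 MPa

891.0 MPa


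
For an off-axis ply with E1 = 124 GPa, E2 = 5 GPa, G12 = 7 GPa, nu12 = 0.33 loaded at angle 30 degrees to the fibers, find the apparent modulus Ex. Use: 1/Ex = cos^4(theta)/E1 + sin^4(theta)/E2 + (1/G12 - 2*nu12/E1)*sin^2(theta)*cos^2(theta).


cos^4(30) = 0.5625, sin^4(30) = 0.0625, sin^2(30)*cos^2(30) = 0.1875
1/G12 - 2*nu12/E1 = 1/7 - 2*0.33/124 = 0.137535 GPa^-1
1/Ex = 0.5625/124 + 0.0625/5 + 0.137535*0.1875 = 0.042824 GPa^-1
Ex = 23.35 GPa

23.35 GPa


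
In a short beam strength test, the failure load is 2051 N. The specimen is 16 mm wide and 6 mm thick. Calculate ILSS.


ILSS = 3F/(4bh) = 3*2051/(4*16*6) = 16.02 MPa

16.02 MPa


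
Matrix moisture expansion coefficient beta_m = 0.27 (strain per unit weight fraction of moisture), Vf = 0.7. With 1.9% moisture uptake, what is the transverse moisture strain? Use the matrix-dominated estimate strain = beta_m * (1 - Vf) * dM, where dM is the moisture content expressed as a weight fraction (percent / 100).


dM = 1.9/100 = 0.019
strain = beta_m * (1-Vf) * dM = 0.27 * 0.3 * 0.019 = 0.001539

0.001539


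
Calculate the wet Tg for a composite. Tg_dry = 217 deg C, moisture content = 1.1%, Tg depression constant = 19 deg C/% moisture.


Tg_wet = Tg_dry - k*moisture = 217 - 19*1.1 = 196.1 deg C

196.1 deg C


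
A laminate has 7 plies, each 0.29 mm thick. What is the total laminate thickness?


h = n * t_ply = 7 * 0.29 = 2.03 mm

2.03 mm


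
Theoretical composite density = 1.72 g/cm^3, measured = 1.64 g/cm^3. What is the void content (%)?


Void% = (rho_theo - rho_actual)/rho_theo * 100 = (1.72 - 1.64)/1.72 * 100 = 4.65%

4.65%


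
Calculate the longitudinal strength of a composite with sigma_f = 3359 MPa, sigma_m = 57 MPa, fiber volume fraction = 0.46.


sigma_1 = sigma_f*Vf + sigma_m*(1-Vf) = 3359*0.46 + 57*0.54 = 1575.9 MPa

1575.9 MPa


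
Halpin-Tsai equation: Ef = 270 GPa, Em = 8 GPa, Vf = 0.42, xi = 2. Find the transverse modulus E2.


eta = (Ef/Em - 1)/(Ef/Em + xi) = (33.75 - 1)/(33.75 + 2) = 0.9161
E2 = Em*(1+xi*eta*Vf)/(1-eta*Vf) = 23.01 GPa

23.01 GPa


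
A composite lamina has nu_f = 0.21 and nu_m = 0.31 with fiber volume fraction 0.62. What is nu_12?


nu_12 = nu_f*Vf + nu_m*(1-Vf) = 0.21*0.62 + 0.31*0.38 = 0.248

0.248


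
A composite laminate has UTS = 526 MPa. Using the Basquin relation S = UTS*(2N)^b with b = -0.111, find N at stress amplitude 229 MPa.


N = 0.5 * (S/UTS)^(1/b) = 0.5 * (229/526)^(1/-0.111) = 896.5530 cycles

896.5530 cycles


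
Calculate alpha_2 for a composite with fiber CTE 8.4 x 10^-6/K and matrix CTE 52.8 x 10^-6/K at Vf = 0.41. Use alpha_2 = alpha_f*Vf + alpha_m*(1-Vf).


alpha_2 = alpha_f*Vf + alpha_m*(1-Vf) = 8.4*0.41 + 52.8*0.59 = 34.6 x 10^-6/K

34.6 x 10^-6/K


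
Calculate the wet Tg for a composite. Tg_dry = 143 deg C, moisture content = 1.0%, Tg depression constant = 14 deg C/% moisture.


Tg_wet = Tg_dry - k*moisture = 143 - 14*1.0 = 129.0 deg C

129.0 deg C


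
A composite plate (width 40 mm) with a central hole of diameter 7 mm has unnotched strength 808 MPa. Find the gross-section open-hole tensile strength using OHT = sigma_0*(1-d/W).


OHT = sigma_0*(1-d/W) = 808*(1-7/40) = 666.6 MPa

666.6 MPa


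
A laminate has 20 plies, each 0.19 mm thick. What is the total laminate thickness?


h = n * t_ply = 20 * 0.19 = 3.8 mm

3.8 mm


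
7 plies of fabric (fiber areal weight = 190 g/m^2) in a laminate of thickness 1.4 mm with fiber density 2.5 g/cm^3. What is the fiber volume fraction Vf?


Vf = n * FAW / (rho_f * h * 1000) = 7 * 190 / (2.5 * 1.4 * 1000) = 0.38

0.38


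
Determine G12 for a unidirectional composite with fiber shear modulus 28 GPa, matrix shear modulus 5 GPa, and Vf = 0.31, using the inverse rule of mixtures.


1/G12 = Vf/Gf + (1-Vf)/Gm = 0.31/28 + 0.69/5
G12 = 6.71 GPa

6.71 GPa


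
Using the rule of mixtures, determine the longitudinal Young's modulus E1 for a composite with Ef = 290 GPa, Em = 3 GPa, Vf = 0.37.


E1 = Ef*Vf + Em*(1-Vf) = 290*0.37 + 3*0.63 = 109.19 GPa

109.19 GPa


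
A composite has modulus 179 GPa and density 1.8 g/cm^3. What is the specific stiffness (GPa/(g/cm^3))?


Specific stiffness = E/rho = 179/1.8 = 99.4 GPa/(g/cm^3)

99.4 GPa/(g/cm^3)


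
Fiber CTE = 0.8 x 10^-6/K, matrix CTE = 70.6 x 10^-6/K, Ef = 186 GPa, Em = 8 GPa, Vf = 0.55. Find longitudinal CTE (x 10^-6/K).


E1 = Ef*Vf + Em*(1-Vf) = 105.9
alpha_1 = (alpha_f*Ef*Vf + alpha_m*Em*(1-Vf))/E1 = 3.17 x 10^-6/K

3.17 x 10^-6/K


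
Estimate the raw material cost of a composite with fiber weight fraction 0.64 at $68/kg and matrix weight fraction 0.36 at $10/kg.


Cost = cost_f*Wf + cost_m*Wm = 68*0.64 + 10*0.36 = $47.12/kg

$47.12/kg


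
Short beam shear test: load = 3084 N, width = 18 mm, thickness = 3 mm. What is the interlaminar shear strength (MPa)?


ILSS = 3F/(4bh) = 3*3084/(4*18*3) = 42.83 MPa

42.83 MPa


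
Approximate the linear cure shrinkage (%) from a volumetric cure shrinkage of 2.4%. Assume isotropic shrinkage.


Linear shrinkage ≈ vol_shrink/3 = 2.4/3 = 0.8%

0.8%


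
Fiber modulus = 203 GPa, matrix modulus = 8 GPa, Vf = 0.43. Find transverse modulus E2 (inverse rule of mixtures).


1/E2 = Vf/Ef + (1-Vf)/Em = 0.43/203 + 0.57/8
E2 = 13.63 GPa

13.63 GPa


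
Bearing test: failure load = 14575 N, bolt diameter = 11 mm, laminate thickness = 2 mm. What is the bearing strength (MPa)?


sigma_br = F/(d*h) = 14575/(11*2) = 662.5 MPa

662.5 MPa


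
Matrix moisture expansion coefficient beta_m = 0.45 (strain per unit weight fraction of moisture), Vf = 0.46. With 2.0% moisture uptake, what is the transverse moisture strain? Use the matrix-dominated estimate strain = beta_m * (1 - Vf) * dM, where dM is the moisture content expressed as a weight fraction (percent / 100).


dM = 2.0/100 = 0.02
strain = beta_m * (1-Vf) * dM = 0.45 * 0.54 * 0.02 = 0.00486

0.00486


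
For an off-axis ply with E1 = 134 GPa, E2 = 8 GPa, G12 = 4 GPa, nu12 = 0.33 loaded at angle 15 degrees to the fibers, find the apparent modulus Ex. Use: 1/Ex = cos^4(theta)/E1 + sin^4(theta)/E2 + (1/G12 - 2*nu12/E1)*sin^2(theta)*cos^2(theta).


cos^4(15) = 0.870513, sin^4(15) = 0.004487, sin^2(15)*cos^2(15) = 0.0625
1/G12 - 2*nu12/E1 = 1/4 - 2*0.33/134 = 0.245075 GPa^-1
1/Ex = 0.870513/134 + 0.004487/8 + 0.245075*0.0625 = 0.0223744 GPa^-1
Ex = 44.69 GPa

44.69 GPa


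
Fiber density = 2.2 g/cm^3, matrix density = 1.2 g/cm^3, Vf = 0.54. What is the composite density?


rho_c = rho_f*Vf + rho_m*(1-Vf) = 2.2*0.54 + 1.2*0.46 = 1.74 g/cm^3

1.74 g/cm^3


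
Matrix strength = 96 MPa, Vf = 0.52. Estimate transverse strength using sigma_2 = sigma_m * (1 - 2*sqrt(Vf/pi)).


factor = 1 - 2*sqrt(0.52/pi) = 0.1863
sigma_2 = 96 * 0.1863 = 17.89 MPa

17.89 MPa


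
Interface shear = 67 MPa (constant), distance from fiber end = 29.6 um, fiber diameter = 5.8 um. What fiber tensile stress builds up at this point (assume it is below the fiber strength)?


Force balance: sigma_f * (pi*d^2/4) = tau * (pi*d) * x  ->  sigma_f = 4 * tau * x / d
sigma_f = 4 * 67 * 29.6 / 5.8 = 1367.7 MPa

1367.7 MPa


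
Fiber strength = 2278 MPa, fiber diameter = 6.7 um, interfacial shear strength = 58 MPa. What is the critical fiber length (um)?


Lc = sigma_f * d / (2 * tau_i) = 2278 * 6.7 / (2 * 58) = 131.6 um

131.6 um


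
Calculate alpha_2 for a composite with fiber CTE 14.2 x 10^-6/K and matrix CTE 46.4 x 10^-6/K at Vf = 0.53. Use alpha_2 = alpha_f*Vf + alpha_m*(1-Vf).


alpha_2 = alpha_f*Vf + alpha_m*(1-Vf) = 14.2*0.53 + 46.4*0.47 = 29.3 x 10^-6/K

29.3 x 10^-6/K


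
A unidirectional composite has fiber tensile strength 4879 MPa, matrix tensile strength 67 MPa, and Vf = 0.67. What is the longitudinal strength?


sigma_1 = sigma_f*Vf + sigma_m*(1-Vf) = 4879*0.67 + 67*0.33 = 3291.0 MPa

3291.0 MPa


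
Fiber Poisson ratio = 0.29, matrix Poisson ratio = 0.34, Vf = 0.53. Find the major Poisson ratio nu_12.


nu_12 = nu_f*Vf + nu_m*(1-Vf) = 0.29*0.53 + 0.34*0.47 = 0.3135

0.3135


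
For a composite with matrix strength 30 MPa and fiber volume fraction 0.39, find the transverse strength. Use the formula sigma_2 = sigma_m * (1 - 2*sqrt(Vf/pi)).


factor = 1 - 2*sqrt(0.39/pi) = 0.2953
sigma_2 = 30 * 0.2953 = 8.86 MPa

8.86 MPa


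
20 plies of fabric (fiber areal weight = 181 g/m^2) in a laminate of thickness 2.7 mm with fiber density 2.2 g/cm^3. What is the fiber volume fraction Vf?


Vf = n * FAW / (rho_f * h * 1000) = 20 * 181 / (2.2 * 2.7 * 1000) = 0.6094

0.6094


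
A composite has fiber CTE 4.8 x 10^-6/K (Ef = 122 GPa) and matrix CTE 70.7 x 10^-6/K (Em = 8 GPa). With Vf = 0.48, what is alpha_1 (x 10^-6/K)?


E1 = Ef*Vf + Em*(1-Vf) = 62.72
alpha_1 = (alpha_f*Ef*Vf + alpha_m*Em*(1-Vf))/E1 = 9.17 x 10^-6/K

9.17 x 10^-6/K


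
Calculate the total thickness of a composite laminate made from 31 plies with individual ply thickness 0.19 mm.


h = n * t_ply = 31 * 0.19 = 5.89 mm

5.89 mm


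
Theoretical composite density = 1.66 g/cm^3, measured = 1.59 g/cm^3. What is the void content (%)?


Void% = (rho_theo - rho_actual)/rho_theo * 100 = (1.66 - 1.59)/1.66 * 100 = 4.22%

4.22%


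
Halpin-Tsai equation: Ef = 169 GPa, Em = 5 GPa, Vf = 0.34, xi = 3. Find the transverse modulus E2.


eta = (Ef/Em - 1)/(Ef/Em + xi) = (33.8 - 1)/(33.8 + 3) = 0.8913
E2 = Em*(1+xi*eta*Vf)/(1-eta*Vf) = 13.7 GPa

13.7 GPa


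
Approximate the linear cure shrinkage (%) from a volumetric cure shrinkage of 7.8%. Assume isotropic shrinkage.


Linear shrinkage ≈ vol_shrink/3 = 7.8/3 = 2.6%

2.6%


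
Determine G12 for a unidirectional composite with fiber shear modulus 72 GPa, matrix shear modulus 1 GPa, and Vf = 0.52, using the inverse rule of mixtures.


1/G12 = Vf/Gf + (1-Vf)/Gm = 0.52/72 + 0.48/1
G12 = 2.05 GPa

2.05 GPa


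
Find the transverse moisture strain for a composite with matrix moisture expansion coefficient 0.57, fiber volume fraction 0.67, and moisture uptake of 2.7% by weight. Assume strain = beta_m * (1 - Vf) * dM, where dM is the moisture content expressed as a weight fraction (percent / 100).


dM = 2.7/100 = 0.027
strain = beta_m * (1-Vf) * dM = 0.57 * 0.33 * 0.027 = 0.0050787

0.0050787


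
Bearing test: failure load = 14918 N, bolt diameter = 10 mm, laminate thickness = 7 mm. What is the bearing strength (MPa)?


sigma_br = F/(d*h) = 14918/(10*7) = 213.1 MPa

213.1 MPa


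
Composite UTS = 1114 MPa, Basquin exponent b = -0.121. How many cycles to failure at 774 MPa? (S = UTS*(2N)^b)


N = 0.5 * (S/UTS)^(1/b) = 0.5 * (774/1114)^(1/-0.121) = 10.1379 cycles

10.1379 cycles


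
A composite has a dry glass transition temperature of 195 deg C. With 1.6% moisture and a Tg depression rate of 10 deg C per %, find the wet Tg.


Tg_wet = Tg_dry - k*moisture = 195 - 10*1.6 = 179.0 deg C

179.0 deg C


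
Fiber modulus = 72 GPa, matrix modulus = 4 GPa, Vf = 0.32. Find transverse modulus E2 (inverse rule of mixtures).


1/E2 = Vf/Ef + (1-Vf)/Em = 0.32/72 + 0.68/4
E2 = 5.73 GPa

5.73 GPa


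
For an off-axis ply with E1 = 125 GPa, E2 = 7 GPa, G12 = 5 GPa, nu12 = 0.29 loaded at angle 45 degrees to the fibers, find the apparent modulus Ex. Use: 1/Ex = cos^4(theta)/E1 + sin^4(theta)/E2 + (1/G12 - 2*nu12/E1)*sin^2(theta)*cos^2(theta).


cos^4(45) = 0.25, sin^4(45) = 0.25, sin^2(45)*cos^2(45) = 0.25
1/G12 - 2*nu12/E1 = 1/5 - 2*0.29/125 = 0.19536 GPa^-1
1/Ex = 0.25/125 + 0.25/7 + 0.19536*0.25 = 0.0865543 GPa^-1
Ex = 11.55 GPa

11.55 GPa


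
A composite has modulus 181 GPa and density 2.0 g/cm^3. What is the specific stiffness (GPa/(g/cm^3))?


Specific stiffness = E/rho = 181/2.0 = 90.5 GPa/(g/cm^3)

90.5 GPa/(g/cm^3)


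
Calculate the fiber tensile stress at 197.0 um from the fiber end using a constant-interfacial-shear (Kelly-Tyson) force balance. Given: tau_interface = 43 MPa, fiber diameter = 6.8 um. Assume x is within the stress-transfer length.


Force balance: sigma_f * (pi*d^2/4) = tau * (pi*d) * x  ->  sigma_f = 4 * tau * x / d
sigma_f = 4 * 43 * 197.0 / 6.8 = 4982.9 MPa

4982.9 MPa


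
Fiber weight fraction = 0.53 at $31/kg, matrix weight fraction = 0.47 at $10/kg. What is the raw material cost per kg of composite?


Cost = cost_f*Wf + cost_m*Wm = 31*0.53 + 10*0.47 = $21.13/kg

$21.13/kg


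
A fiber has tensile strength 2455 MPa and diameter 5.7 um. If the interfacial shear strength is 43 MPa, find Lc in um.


Lc = sigma_f * d / (2 * tau_i) = 2455 * 5.7 / (2 * 43) = 162.7 um

162.7 um


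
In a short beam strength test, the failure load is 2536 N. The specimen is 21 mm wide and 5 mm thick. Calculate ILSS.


ILSS = 3F/(4bh) = 3*2536/(4*21*5) = 18.11 MPa

18.11 MPa


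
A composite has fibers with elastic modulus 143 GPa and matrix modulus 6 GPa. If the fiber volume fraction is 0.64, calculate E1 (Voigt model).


E1 = Ef*Vf + Em*(1-Vf) = 143*0.64 + 6*0.36 = 93.68 GPa

93.68 GPa


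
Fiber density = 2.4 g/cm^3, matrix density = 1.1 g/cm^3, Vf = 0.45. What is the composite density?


rho_c = rho_f*Vf + rho_m*(1-Vf) = 2.4*0.45 + 1.1*0.55 = 1.685 g/cm^3

1.685 g/cm^3


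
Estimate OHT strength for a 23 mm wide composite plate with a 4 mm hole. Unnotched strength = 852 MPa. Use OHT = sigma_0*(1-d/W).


OHT = sigma_0*(1-d/W) = 852*(1-4/23) = 703.8 MPa

703.8 MPa


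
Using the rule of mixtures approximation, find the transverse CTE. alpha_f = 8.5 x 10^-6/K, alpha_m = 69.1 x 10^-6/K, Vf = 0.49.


alpha_2 = alpha_f*Vf + alpha_m*(1-Vf) = 8.5*0.49 + 69.1*0.51 = 39.4 x 10^-6/K

39.4 x 10^-6/K


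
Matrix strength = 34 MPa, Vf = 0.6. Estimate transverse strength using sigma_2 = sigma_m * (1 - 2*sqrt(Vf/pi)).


factor = 1 - 2*sqrt(0.6/pi) = 0.126
sigma_2 = 34 * 0.126 = 4.28 MPa

4.28 MPa


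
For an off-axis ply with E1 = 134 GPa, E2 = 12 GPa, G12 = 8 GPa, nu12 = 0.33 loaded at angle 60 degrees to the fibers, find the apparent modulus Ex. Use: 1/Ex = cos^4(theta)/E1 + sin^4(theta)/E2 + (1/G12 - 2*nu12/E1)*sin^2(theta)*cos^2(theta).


cos^4(60) = 0.0625, sin^4(60) = 0.5625, sin^2(60)*cos^2(60) = 0.1875
1/G12 - 2*nu12/E1 = 1/8 - 2*0.33/134 = 0.120075 GPa^-1
1/Ex = 0.0625/134 + 0.5625/12 + 0.120075*0.1875 = 0.0698554 GPa^-1
Ex = 14.32 GPa

14.32 GPa


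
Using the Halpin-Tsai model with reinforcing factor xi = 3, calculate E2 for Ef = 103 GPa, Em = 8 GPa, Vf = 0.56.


eta = (Ef/Em - 1)/(Ef/Em + xi) = (12.875 - 1)/(12.875 + 3) = 0.748
E2 = Em*(1+xi*eta*Vf)/(1-eta*Vf) = 31.07 GPa

31.07 GPa


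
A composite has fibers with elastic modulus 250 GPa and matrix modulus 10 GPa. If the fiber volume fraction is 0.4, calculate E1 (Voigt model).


E1 = Ef*Vf + Em*(1-Vf) = 250*0.4 + 10*0.6 = 106.0 GPa

106.0 GPa


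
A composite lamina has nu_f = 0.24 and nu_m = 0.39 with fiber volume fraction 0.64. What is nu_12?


nu_12 = nu_f*Vf + nu_m*(1-Vf) = 0.24*0.64 + 0.39*0.36 = 0.294

0.294


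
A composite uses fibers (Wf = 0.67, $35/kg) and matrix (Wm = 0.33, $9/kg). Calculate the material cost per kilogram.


Cost = cost_f*Wf + cost_m*Wm = 35*0.67 + 9*0.33 = $26.42/kg

$26.42/kg


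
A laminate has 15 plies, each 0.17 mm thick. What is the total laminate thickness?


h = n * t_ply = 15 * 0.17 = 2.55 mm

2.55 mm


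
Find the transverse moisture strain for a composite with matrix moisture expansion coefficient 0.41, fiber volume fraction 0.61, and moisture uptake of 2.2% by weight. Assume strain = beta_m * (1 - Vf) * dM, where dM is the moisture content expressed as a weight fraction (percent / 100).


dM = 2.2/100 = 0.022
strain = beta_m * (1-Vf) * dM = 0.41 * 0.39 * 0.022 = 0.0035178

0.0035178


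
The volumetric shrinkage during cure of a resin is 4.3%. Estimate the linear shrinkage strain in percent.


Linear shrinkage ≈ vol_shrink/3 = 4.3/3 = 1.433%

1.433%


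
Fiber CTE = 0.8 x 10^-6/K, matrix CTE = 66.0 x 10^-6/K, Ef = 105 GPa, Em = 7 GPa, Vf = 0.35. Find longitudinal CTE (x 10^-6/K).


E1 = Ef*Vf + Em*(1-Vf) = 41.3
alpha_1 = (alpha_f*Ef*Vf + alpha_m*Em*(1-Vf))/E1 = 7.98 x 10^-6/K

7.98 x 10^-6/K


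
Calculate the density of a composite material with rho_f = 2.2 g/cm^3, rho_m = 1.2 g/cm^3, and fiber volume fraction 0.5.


rho_c = rho_f*Vf + rho_m*(1-Vf) = 2.2*0.5 + 1.2*0.5 = 1.7 g/cm^3

1.7 g/cm^3


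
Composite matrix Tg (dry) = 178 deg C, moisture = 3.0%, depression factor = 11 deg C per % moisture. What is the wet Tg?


Tg_wet = Tg_dry - k*moisture = 178 - 11*3.0 = 145.0 deg C

145.0 deg C


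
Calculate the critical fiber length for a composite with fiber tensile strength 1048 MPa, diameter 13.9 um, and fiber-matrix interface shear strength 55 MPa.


Lc = sigma_f * d / (2 * tau_i) = 1048 * 13.9 / (2 * 55) = 132.4 um

132.4 um


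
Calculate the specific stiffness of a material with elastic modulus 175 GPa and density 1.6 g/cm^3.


Specific stiffness = E/rho = 175/1.6 = 109.4 GPa/(g/cm^3)

109.4 GPa/(g/cm^3)


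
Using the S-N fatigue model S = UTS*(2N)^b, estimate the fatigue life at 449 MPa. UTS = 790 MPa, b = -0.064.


N = 0.5 * (S/UTS)^(1/b) = 0.5 * (449/790)^(1/-0.064) = 3412.2766 cycles

3412.2766 cycles


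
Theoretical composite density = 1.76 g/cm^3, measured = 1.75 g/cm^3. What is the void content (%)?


Void% = (rho_theo - rho_actual)/rho_theo * 100 = (1.76 - 1.75)/1.76 * 100 = 0.57%

0.57%


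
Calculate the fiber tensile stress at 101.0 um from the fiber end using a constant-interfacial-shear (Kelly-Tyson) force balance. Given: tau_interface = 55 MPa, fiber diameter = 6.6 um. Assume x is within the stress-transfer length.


Force balance: sigma_f * (pi*d^2/4) = tau * (pi*d) * x  ->  sigma_f = 4 * tau * x / d
sigma_f = 4 * 55 * 101.0 / 6.6 = 3366.7 MPa

3366.7 MPa


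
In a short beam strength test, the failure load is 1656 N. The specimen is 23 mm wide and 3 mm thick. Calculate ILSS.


ILSS = 3F/(4bh) = 3*1656/(4*23*3) = 18.0 MPa

18.0 MPa


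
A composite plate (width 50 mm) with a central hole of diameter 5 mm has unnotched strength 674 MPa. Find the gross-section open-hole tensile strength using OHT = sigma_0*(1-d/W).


OHT = sigma_0*(1-d/W) = 674*(1-5/50) = 606.6 MPa

606.6 MPa


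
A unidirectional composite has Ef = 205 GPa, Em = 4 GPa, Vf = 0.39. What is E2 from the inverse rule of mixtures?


1/E2 = Vf/Ef + (1-Vf)/Em = 0.39/205 + 0.61/4
E2 = 6.48 GPa

6.48 GPa


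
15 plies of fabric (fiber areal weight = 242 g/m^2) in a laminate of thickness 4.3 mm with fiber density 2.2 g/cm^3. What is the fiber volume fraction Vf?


Vf = n * FAW / (rho_f * h * 1000) = 15 * 242 / (2.2 * 4.3 * 1000) = 0.3837

0.3837


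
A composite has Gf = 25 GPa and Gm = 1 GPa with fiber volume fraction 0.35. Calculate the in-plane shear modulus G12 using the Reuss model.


1/G12 = Vf/Gf + (1-Vf)/Gm = 0.35/25 + 0.65/1
G12 = 1.51 GPa

1.51 GPa


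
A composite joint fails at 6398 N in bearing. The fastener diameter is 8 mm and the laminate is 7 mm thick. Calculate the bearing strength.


sigma_br = F/(d*h) = 6398/(8*7) = 114.3 MPa

114.3 MPa


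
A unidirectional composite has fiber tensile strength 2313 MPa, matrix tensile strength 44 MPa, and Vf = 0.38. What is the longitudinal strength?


sigma_1 = sigma_f*Vf + sigma_m*(1-Vf) = 2313*0.38 + 44*0.62 = 906.2 MPa

906.2 MPa


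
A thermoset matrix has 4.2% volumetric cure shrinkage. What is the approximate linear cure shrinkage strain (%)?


Linear shrinkage ≈ vol_shrink/3 = 4.2/3 = 1.4%

1.4%


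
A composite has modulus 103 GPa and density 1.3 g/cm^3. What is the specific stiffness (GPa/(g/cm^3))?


Specific stiffness = E/rho = 103/1.3 = 79.2 GPa/(g/cm^3)

79.2 GPa/(g/cm^3)


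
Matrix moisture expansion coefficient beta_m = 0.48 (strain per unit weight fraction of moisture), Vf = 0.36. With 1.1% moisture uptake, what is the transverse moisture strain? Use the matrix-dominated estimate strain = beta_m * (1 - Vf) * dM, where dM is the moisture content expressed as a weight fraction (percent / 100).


dM = 1.1/100 = 0.011
strain = beta_m * (1-Vf) * dM = 0.48 * 0.64 * 0.011 = 0.0033792

0.0033792


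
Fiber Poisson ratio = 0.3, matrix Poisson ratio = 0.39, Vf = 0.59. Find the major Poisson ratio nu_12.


nu_12 = nu_f*Vf + nu_m*(1-Vf) = 0.3*0.59 + 0.39*0.41 = 0.3369

0.3369


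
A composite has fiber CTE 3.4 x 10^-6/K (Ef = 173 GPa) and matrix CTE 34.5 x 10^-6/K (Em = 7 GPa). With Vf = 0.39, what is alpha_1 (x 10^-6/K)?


E1 = Ef*Vf + Em*(1-Vf) = 71.74
alpha_1 = (alpha_f*Ef*Vf + alpha_m*Em*(1-Vf))/E1 = 5.25 x 10^-6/K

5.25 x 10^-6/K


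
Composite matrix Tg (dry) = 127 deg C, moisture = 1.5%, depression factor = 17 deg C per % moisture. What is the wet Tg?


Tg_wet = Tg_dry - k*moisture = 127 - 17*1.5 = 101.5 deg C

101.5 deg C


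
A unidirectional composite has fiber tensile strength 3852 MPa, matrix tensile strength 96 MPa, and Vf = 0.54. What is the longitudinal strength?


sigma_1 = sigma_f*Vf + sigma_m*(1-Vf) = 3852*0.54 + 96*0.46 = 2124.2 MPa

2124.2 MPa


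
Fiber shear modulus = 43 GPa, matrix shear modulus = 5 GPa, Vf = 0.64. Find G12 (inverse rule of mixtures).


1/G12 = Vf/Gf + (1-Vf)/Gm = 0.64/43 + 0.36/5
G12 = 11.51 GPa

11.51 GPa


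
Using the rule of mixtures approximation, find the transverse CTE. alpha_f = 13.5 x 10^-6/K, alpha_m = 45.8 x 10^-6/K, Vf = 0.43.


alpha_2 = alpha_f*Vf + alpha_m*(1-Vf) = 13.5*0.43 + 45.8*0.57 = 31.9 x 10^-6/K

31.9 x 10^-6/K


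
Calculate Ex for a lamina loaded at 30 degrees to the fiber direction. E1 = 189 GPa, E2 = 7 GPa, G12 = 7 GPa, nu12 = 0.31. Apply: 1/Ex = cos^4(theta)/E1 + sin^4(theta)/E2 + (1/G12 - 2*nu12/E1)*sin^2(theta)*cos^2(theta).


cos^4(30) = 0.5625, sin^4(30) = 0.0625, sin^2(30)*cos^2(30) = 0.1875
1/G12 - 2*nu12/E1 = 1/7 - 2*0.31/189 = 0.139577 GPa^-1
1/Ex = 0.5625/189 + 0.0625/7 + 0.139577*0.1875 = 0.0380754 GPa^-1
Ex = 26.26 GPa

26.26 GPa


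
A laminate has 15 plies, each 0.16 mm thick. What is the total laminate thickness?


h = n * t_ply = 15 * 0.16 = 2.4 mm

2.4 mm


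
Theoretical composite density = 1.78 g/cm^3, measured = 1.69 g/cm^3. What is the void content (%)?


Void% = (rho_theo - rho_actual)/rho_theo * 100 = (1.78 - 1.69)/1.78 * 100 = 5.06%

5.06%


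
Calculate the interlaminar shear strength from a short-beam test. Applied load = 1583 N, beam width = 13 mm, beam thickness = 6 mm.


ILSS = 3F/(4bh) = 3*1583/(4*13*6) = 15.22 MPa

15.22 MPa


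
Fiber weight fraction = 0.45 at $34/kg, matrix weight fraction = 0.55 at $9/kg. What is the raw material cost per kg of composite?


Cost = cost_f*Wf + cost_m*Wm = 34*0.45 + 9*0.55 = $20.25/kg

$20.25/kg


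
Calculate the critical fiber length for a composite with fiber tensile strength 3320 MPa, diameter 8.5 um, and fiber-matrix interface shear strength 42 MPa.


Lc = sigma_f * d / (2 * tau_i) = 3320 * 8.5 / (2 * 42) = 336.0 um

336.0 um


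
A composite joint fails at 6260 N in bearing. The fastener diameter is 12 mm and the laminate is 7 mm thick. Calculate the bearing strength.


sigma_br = F/(d*h) = 6260/(12*7) = 74.5 MPa

74.5 MPa


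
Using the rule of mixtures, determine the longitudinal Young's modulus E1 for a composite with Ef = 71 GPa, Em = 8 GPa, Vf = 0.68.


E1 = Ef*Vf + Em*(1-Vf) = 71*0.68 + 8*0.32 = 50.84 GPa

50.84 GPa


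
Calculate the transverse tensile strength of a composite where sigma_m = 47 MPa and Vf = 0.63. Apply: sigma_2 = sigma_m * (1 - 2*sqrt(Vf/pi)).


factor = 1 - 2*sqrt(0.63/pi) = 0.1044
sigma_2 = 47 * 0.1044 = 4.91 MPa

4.91 MPa


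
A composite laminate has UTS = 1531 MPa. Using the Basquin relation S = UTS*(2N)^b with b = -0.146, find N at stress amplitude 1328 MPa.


N = 0.5 * (S/UTS)^(1/b) = 0.5 * (1328/1531)^(1/-0.146) = 1.3246 cycles

1.3246 cycles


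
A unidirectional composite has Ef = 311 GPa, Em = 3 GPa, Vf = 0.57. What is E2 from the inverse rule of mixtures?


1/E2 = Vf/Ef + (1-Vf)/Em = 0.57/311 + 0.43/3
E2 = 6.89 GPa

6.89 GPa


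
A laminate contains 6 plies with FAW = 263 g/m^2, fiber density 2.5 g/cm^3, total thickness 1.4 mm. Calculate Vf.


Vf = n * FAW / (rho_f * h * 1000) = 6 * 263 / (2.5 * 1.4 * 1000) = 0.4509

0.4509


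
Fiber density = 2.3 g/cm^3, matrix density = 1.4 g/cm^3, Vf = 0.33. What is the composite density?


rho_c = rho_f*Vf + rho_m*(1-Vf) = 2.3*0.33 + 1.4*0.67 = 1.697 g/cm^3

1.697 g/cm^3


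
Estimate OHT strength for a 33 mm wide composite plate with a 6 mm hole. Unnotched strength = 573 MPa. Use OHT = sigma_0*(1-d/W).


OHT = sigma_0*(1-d/W) = 573*(1-6/33) = 468.8 MPa

468.8 MPa


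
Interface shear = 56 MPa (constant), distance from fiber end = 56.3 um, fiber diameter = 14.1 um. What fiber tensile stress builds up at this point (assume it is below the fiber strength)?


Force balance: sigma_f * (pi*d^2/4) = tau * (pi*d) * x  ->  sigma_f = 4 * tau * x / d
sigma_f = 4 * 56 * 56.3 / 14.1 = 894.4 MPa

894.4 MPa


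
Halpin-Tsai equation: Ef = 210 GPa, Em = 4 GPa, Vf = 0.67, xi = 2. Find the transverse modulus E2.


eta = (Ef/Em - 1)/(Ef/Em + xi) = (52.5 - 1)/(52.5 + 2) = 0.945
E2 = Em*(1+xi*eta*Vf)/(1-eta*Vf) = 24.71 GPa

24.71 GPa


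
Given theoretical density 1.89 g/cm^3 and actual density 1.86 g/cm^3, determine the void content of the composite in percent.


Void% = (rho_theo - rho_actual)/rho_theo * 100 = (1.89 - 1.86)/1.89 * 100 = 1.59%

1.59%


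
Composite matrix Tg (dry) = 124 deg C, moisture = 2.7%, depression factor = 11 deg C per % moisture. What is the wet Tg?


Tg_wet = Tg_dry - k*moisture = 124 - 11*2.7 = 94.3 deg C

94.3 deg C


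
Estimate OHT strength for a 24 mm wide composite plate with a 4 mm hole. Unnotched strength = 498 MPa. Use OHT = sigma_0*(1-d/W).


OHT = sigma_0*(1-d/W) = 498*(1-4/24) = 415.0 MPa

415.0 MPa


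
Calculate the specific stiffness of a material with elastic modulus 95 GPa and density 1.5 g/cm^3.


Specific stiffness = E/rho = 95/1.5 = 63.3 GPa/(g/cm^3)

63.3 GPa/(g/cm^3)


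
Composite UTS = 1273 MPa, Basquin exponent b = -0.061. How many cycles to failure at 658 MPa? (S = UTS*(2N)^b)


N = 0.5 * (S/UTS)^(1/b) = 0.5 * (658/1273)^(1/-0.061) = 24967.3131 cycles

24967.3131 cycles


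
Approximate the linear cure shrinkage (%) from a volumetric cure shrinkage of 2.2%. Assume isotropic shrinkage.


Linear shrinkage ≈ vol_shrink/3 = 2.2/3 = 0.733%

0.733%


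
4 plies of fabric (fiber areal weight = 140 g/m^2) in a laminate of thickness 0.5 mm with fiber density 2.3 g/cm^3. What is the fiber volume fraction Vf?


Vf = n * FAW / (rho_f * h * 1000) = 4 * 140 / (2.3 * 0.5 * 1000) = 0.487

0.487


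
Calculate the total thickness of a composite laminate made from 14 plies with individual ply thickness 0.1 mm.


h = n * t_ply = 14 * 0.1 = 1.4 mm

1.4 mm


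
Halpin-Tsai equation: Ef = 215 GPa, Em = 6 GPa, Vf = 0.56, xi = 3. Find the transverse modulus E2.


eta = (Ef/Em - 1)/(Ef/Em + xi) = (35.8333 - 1)/(35.8333 + 3) = 0.897
E2 = Em*(1+xi*eta*Vf)/(1-eta*Vf) = 30.22 GPa

30.22 GPa


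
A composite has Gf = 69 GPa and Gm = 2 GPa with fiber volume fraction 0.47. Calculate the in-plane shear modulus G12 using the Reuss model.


1/G12 = Vf/Gf + (1-Vf)/Gm = 0.47/69 + 0.53/2
G12 = 3.68 GPa

3.68 GPa


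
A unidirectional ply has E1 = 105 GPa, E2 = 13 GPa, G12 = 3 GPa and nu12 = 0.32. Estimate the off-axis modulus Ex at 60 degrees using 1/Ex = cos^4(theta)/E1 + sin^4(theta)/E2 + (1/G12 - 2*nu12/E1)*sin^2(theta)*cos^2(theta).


cos^4(60) = 0.0625, sin^4(60) = 0.5625, sin^2(60)*cos^2(60) = 0.1875
1/G12 - 2*nu12/E1 = 1/3 - 2*0.32/105 = 0.327238 GPa^-1
1/Ex = 0.0625/105 + 0.5625/13 + 0.327238*0.1875 = 0.1052216 GPa^-1
Ex = 9.5 GPa

9.5 GPa


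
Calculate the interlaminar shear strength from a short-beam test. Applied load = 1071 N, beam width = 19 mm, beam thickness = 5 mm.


ILSS = 3F/(4bh) = 3*1071/(4*19*5) = 8.46 MPa

8.46 MPa


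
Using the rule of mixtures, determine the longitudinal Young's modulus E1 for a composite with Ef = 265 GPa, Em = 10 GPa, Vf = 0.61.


E1 = Ef*Vf + Em*(1-Vf) = 265*0.61 + 10*0.39 = 165.55 GPa

165.55 GPa


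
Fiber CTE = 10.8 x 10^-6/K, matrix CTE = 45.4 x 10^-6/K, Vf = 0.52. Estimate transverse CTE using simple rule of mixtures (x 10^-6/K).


alpha_2 = alpha_f*Vf + alpha_m*(1-Vf) = 10.8*0.52 + 45.4*0.48 = 27.4 x 10^-6/K

27.4 x 10^-6/K


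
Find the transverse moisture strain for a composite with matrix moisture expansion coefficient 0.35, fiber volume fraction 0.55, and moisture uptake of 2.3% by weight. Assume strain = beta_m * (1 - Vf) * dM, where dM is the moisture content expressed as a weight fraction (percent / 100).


dM = 2.3/100 = 0.023
strain = beta_m * (1-Vf) * dM = 0.35 * 0.45 * 0.023 = 0.0036225

0.0036225


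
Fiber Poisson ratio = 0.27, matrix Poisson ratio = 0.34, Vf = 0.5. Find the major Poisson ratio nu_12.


nu_12 = nu_f*Vf + nu_m*(1-Vf) = 0.27*0.5 + 0.34*0.5 = 0.305

0.305


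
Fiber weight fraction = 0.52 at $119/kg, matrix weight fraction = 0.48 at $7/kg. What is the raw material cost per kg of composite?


Cost = cost_f*Wf + cost_m*Wm = 119*0.52 + 7*0.48 = $65.24/kg

$65.24/kg


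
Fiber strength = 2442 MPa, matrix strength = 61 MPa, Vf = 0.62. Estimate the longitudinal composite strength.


sigma_1 = sigma_f*Vf + sigma_m*(1-Vf) = 2442*0.62 + 61*0.38 = 1537.2 MPa

1537.2 MPa


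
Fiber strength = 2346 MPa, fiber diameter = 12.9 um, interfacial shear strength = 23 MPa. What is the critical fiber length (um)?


Lc = sigma_f * d / (2 * tau_i) = 2346 * 12.9 / (2 * 23) = 657.9 um

657.9 um


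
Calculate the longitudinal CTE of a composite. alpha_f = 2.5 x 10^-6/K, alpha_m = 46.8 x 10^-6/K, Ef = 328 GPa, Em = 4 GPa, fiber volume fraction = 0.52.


E1 = Ef*Vf + Em*(1-Vf) = 172.48
alpha_1 = (alpha_f*Ef*Vf + alpha_m*Em*(1-Vf))/E1 = 2.99 x 10^-6/K

2.99 x 10^-6/K


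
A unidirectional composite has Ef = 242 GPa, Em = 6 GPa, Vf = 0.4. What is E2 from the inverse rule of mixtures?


1/E2 = Vf/Ef + (1-Vf)/Em = 0.4/242 + 0.6/6
E2 = 9.84 GPa

9.84 GPa


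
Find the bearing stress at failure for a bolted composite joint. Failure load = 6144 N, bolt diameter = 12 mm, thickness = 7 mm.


sigma_br = F/(d*h) = 6144/(12*7) = 73.1 MPa

73.1 MPa


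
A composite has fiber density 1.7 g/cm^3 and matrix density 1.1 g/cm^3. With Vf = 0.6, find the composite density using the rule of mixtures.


rho_c = rho_f*Vf + rho_m*(1-Vf) = 1.7*0.6 + 1.1*0.4 = 1.46 g/cm^3

1.46 g/cm^3
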